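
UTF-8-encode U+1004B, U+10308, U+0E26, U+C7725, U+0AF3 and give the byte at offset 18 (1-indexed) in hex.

1-indexed offset 18 is 0-indexed offset 17.
U+1004B → 4-byte form F0 90 81 8B at offsets 0–3.
U+10308 → 4-byte form F0 90 8C 88 at offsets 4–7.
U+0E26 → 3-byte form E0 B8 A6 at offsets 8–10.
U+C7725 → 4-byte form F3 87 9C A5 at offsets 11–14.
U+0AF3 → 3-byte form E0 AB B3 at offsets 15–17.
Offset 17 falls in char 5's range; it's byte 3 of E0 AB B3 = 0xB3.

0xB3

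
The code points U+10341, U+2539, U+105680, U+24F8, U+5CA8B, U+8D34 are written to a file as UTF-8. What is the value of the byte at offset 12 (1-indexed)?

1-indexed offset 12 is 0-indexed offset 11.
U+10341 → 4-byte form F0 90 8D 81 at offsets 0–3.
U+2539 → 3-byte form E2 94 B9 at offsets 4–6.
U+105680 → 4-byte form F4 85 9A 80 at offsets 7–10.
U+24F8 → 3-byte form E2 93 B8 at offsets 11–13.
Offset 11 falls in char 4's range; it's byte 1 of E2 93 B8 = 0xE2.

0xE2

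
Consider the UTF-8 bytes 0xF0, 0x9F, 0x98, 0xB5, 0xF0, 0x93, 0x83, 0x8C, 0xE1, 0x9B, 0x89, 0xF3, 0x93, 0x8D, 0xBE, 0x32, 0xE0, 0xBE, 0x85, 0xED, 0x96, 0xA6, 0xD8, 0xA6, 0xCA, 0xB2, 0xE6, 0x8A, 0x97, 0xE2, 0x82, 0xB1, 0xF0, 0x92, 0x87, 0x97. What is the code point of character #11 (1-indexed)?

U+20B1

Offset 0: leading byte 0xF0 = 11110000 → 4-byte char #1 = F0 9F 98 B5.
Offset 4: leading byte 0xF0 = 11110000 → 4-byte char #2 = F0 93 83 8C.
Offset 8: leading byte 0xE1 = 11100001 → 3-byte char #3 = E1 9B 89.
Offset 11: leading byte 0xF3 = 11110011 → 4-byte char #4 = F3 93 8D BE.
Offset 15: leading byte 0x32 = 00110010 → 1-byte char #5 = 32.
Offset 16: leading byte 0xE0 = 11100000 → 3-byte char #6 = E0 BE 85.
Offset 19: leading byte 0xED = 11101101 → 3-byte char #7 = ED 96 A6.
Offset 22: leading byte 0xD8 = 11011000 → 2-byte char #8 = D8 A6.
Offset 24: leading byte 0xCA = 11001010 → 2-byte char #9 = CA B2.
Offset 26: leading byte 0xE6 = 11100110 → 3-byte char #10 = E6 8A 97.
Offset 29: leading byte 0xE2 = 11100010 → 3-byte char #11 = E2 82 B1.
Leading byte 0xE2 = 11100010 matches 1110xxxx → 3-byte sequence.
Byte 1: 0xE2 = 11100010, payload 0010 (4 bits).
Byte 2: 0x82 = 10000010 (10xxxxxx ✓), payload 000010.
Byte 3: 0xB1 = 10110001 (10xxxxxx ✓), payload 110001.
Concatenate: 0010000010110001 = 0x20B1 (16 bits → U+20B1).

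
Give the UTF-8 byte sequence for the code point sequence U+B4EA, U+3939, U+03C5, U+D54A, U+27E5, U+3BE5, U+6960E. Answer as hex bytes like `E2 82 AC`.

EB 93 AA E3 A4 B9 CF 85 ED 95 8A E2 9F A5 E3 AF A5 F1 A9 98 8E

U+B4EA: 3-byte form → EB 93 AA.
U+3939: 3-byte form → E3 A4 B9.
U+03C5: 2-byte form → CF 85.
U+D54A: 3-byte form → ED 95 8A.
U+27E5: 3-byte form → E2 9F A5.
U+3BE5: 3-byte form → E3 AF A5.
U+6960E: 4-byte form → F1 A9 98 8E.
Concatenated (21 bytes): EB 93 AA E3 A4 B9 CF 85 ED 95 8A E2 9F A5 E3 AF A5 F1 A9 98 8E.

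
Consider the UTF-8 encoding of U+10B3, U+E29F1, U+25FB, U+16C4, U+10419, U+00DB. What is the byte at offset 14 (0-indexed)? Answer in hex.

0x90

U+10B3 → 3-byte form E1 82 B3 at offsets 0–2.
U+E29F1 → 4-byte form F3 A2 A7 B1 at offsets 3–6.
U+25FB → 3-byte form E2 97 BB at offsets 7–9.
U+16C4 → 3-byte form E1 9B 84 at offsets 10–12.
U+10419 → 4-byte form F0 90 90 99 at offsets 13–16.
Offset 14 falls in char 5's range; it's byte 2 of F0 90 90 99 = 0x90.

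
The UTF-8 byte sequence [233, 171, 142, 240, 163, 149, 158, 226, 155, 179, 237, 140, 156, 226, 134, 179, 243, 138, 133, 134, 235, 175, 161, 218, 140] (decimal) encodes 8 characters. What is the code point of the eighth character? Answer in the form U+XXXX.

U+068C

Offset 0: leading byte 0xE9 = 11101001 → 3-byte char #1 = E9 AB 8E.
Offset 3: leading byte 0xF0 = 11110000 → 4-byte char #2 = F0 A3 95 9E.
Offset 7: leading byte 0xE2 = 11100010 → 3-byte char #3 = E2 9B B3.
Offset 10: leading byte 0xED = 11101101 → 3-byte char #4 = ED 8C 9C.
Offset 13: leading byte 0xE2 = 11100010 → 3-byte char #5 = E2 86 B3.
Offset 16: leading byte 0xF3 = 11110011 → 4-byte char #6 = F3 8A 85 86.
Offset 20: leading byte 0xEB = 11101011 → 3-byte char #7 = EB AF A1.
Offset 23: leading byte 0xDA = 11011010 → 2-byte char #8 = DA 8C.
Leading byte 0xDA = 11011010 matches 110xxxxx → 2-byte sequence.
Byte 1: 0xDA = 11011010, payload 11010 (5 bits).
Byte 2: 0x8C = 10001100 (10xxxxxx ✓), payload 001100.
Concatenate: 11010001100 = 0x68C (11 bits → U+068C).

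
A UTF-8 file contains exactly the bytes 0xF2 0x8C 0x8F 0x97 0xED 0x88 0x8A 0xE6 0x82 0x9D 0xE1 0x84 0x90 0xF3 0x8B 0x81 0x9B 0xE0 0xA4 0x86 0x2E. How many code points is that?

7

Byte at offset 0: 0xF2 = 11110010 → 4-byte char (#1). Advance 4.
Byte at offset 4: 0xED = 11101101 → 3-byte char (#2). Advance 3.
Byte at offset 7: 0xE6 = 11100110 → 3-byte char (#3). Advance 3.
Byte at offset 10: 0xE1 = 11100001 → 3-byte char (#4). Advance 3.
Byte at offset 13: 0xF3 = 11110011 → 4-byte char (#5). Advance 4.
Byte at offset 17: 0xE0 = 11100000 → 3-byte char (#6). Advance 3.
Byte at offset 20: 0x2E = 00101110 → 1-byte char (#7). Advance 1.
Reached end at offset 21 after 7 code points.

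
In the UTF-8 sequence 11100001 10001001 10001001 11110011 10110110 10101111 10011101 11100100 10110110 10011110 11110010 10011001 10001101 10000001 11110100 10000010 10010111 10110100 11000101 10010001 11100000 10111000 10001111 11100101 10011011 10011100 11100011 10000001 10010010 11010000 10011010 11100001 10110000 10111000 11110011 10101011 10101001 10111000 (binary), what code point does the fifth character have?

U+1025F4

Offset 0: leading byte 0xE1 = 11100001 → 3-byte char #1 = E1 89 89.
Offset 3: leading byte 0xF3 = 11110011 → 4-byte char #2 = F3 B6 AF 9D.
Offset 7: leading byte 0xE4 = 11100100 → 3-byte char #3 = E4 B6 9E.
Offset 10: leading byte 0xF2 = 11110010 → 4-byte char #4 = F2 99 8D 81.
Offset 14: leading byte 0xF4 = 11110100 → 4-byte char #5 = F4 82 97 B4.
Leading byte 0xF4 = 11110100 matches 11110xxx → 4-byte sequence.
Byte 1: 0xF4 = 11110100, payload 100 (3 bits).
Byte 2: 0x82 = 10000010 (10xxxxxx ✓), payload 000010.
Byte 3: 0x97 = 10010111 (10xxxxxx ✓), payload 010111.
Byte 4: 0xB4 = 10110100 (10xxxxxx ✓), payload 110100.
Concatenate: 100000010010111110100 = 0x1025F4 (21 bits → U+1025F4).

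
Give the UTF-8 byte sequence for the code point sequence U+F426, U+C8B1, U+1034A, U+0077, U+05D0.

EF 90 A6 EC A2 B1 F0 90 8D 8A 77 D7 90

U+F426: 3-byte form → EF 90 A6.
U+C8B1: 3-byte form → EC A2 B1.
U+1034A: 4-byte form → F0 90 8D 8A.
U+0077: 1-byte form → 77.
U+05D0: 2-byte form → D7 90.
Concatenated (13 bytes): EF 90 A6 EC A2 B1 F0 90 8D 8A 77 D7 90.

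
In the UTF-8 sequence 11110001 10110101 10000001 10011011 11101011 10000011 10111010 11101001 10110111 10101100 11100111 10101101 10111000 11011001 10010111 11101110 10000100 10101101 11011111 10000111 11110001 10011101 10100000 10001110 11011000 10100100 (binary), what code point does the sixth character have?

U+E12D

Offset 0: leading byte 0xF1 = 11110001 → 4-byte char #1 = F1 B5 81 9B.
Offset 4: leading byte 0xEB = 11101011 → 3-byte char #2 = EB 83 BA.
Offset 7: leading byte 0xE9 = 11101001 → 3-byte char #3 = E9 B7 AC.
Offset 10: leading byte 0xE7 = 11100111 → 3-byte char #4 = E7 AD B8.
Offset 13: leading byte 0xD9 = 11011001 → 2-byte char #5 = D9 97.
Offset 15: leading byte 0xEE = 11101110 → 3-byte char #6 = EE 84 AD.
Leading byte 0xEE = 11101110 matches 1110xxxx → 3-byte sequence.
Byte 1: 0xEE = 11101110, payload 1110 (4 bits).
Byte 2: 0x84 = 10000100 (10xxxxxx ✓), payload 000100.
Byte 3: 0xAD = 10101101 (10xxxxxx ✓), payload 101101.
Concatenate: 1110000100101101 = 0xE12D (16 bits → U+E12D).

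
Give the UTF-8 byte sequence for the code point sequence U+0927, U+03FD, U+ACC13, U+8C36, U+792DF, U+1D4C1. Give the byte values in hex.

U+0927: 3-byte form → E0 A4 A7.
U+03FD: 2-byte form → CF BD.
U+ACC13: 4-byte form → F2 AC B0 93.
U+8C36: 3-byte form → E8 B0 B6.
U+792DF: 4-byte form → F1 B9 8B 9F.
U+1D4C1: 4-byte form → F0 9D 93 81.
Concatenated (20 bytes): E0 A4 A7 CF BD F2 AC B0 93 E8 B0 B6 F1 B9 8B 9F F0 9D 93 81.

E0 A4 A7 CF BD F2 AC B0 93 E8 B0 B6 F1 B9 8B 9F F0 9D 93 81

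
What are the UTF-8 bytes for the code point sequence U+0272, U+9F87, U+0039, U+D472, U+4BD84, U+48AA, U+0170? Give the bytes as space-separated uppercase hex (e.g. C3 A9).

C9 B2 E9 BE 87 39 ED 91 B2 F1 8B B6 84 E4 A2 AA C5 B0

U+0272: 2-byte form → C9 B2.
U+9F87: 3-byte form → E9 BE 87.
U+0039: 1-byte form → 39.
U+D472: 3-byte form → ED 91 B2.
U+4BD84: 4-byte form → F1 8B B6 84.
U+48AA: 3-byte form → E4 A2 AA.
U+0170: 2-byte form → C5 B0.
Concatenated (18 bytes): C9 B2 E9 BE 87 39 ED 91 B2 F1 8B B6 84 E4 A2 AA C5 B0.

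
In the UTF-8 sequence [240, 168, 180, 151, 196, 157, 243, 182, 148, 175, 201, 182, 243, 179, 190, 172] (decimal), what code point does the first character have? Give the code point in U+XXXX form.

U+28D17

Offset 0: leading byte 0xF0 = 11110000 → 4-byte char #1 = F0 A8 B4 97.
Leading byte 0xF0 = 11110000 matches 11110xxx → 4-byte sequence.
Byte 1: 0xF0 = 11110000, payload 000 (3 bits).
Byte 2: 0xA8 = 10101000 (10xxxxxx ✓), payload 101000.
Byte 3: 0xB4 = 10110100 (10xxxxxx ✓), payload 110100.
Byte 4: 0x97 = 10010111 (10xxxxxx ✓), payload 010111.
Concatenate: 000101000110100010111 = 0x28D17 (21 bits → U+28D17).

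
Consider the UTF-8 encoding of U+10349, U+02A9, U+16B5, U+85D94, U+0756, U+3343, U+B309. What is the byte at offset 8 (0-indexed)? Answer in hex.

0xB5

U+10349 → 4-byte form F0 90 8D 89 at offsets 0–3.
U+02A9 → 2-byte form CA A9 at offsets 4–5.
U+16B5 → 3-byte form E1 9A B5 at offsets 6–8.
Offset 8 falls in char 3's range; it's byte 3 of E1 9A B5 = 0xB5.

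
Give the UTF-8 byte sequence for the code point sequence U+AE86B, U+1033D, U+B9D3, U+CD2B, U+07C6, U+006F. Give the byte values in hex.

U+AE86B: 4-byte form → F2 AE A1 AB.
U+1033D: 4-byte form → F0 90 8C BD.
U+B9D3: 3-byte form → EB A7 93.
U+CD2B: 3-byte form → EC B4 AB.
U+07C6: 2-byte form → DF 86.
U+006F: 1-byte form → 6F.
Concatenated (17 bytes): F2 AE A1 AB F0 90 8C BD EB A7 93 EC B4 AB DF 86 6F.

F2 AE A1 AB F0 90 8C BD EB A7 93 EC B4 AB DF 86 6F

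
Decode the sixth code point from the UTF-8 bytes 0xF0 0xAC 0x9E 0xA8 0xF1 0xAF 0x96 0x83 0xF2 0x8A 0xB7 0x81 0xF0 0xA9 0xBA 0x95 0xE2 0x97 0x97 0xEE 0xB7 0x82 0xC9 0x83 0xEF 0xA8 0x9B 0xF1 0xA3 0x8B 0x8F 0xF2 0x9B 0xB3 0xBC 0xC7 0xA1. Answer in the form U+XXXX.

U+EDC2

Offset 0: leading byte 0xF0 = 11110000 → 4-byte char #1 = F0 AC 9E A8.
Offset 4: leading byte 0xF1 = 11110001 → 4-byte char #2 = F1 AF 96 83.
Offset 8: leading byte 0xF2 = 11110010 → 4-byte char #3 = F2 8A B7 81.
Offset 12: leading byte 0xF0 = 11110000 → 4-byte char #4 = F0 A9 BA 95.
Offset 16: leading byte 0xE2 = 11100010 → 3-byte char #5 = E2 97 97.
Offset 19: leading byte 0xEE = 11101110 → 3-byte char #6 = EE B7 82.
Leading byte 0xEE = 11101110 matches 1110xxxx → 3-byte sequence.
Byte 1: 0xEE = 11101110, payload 1110 (4 bits).
Byte 2: 0xB7 = 10110111 (10xxxxxx ✓), payload 110111.
Byte 3: 0x82 = 10000010 (10xxxxxx ✓), payload 000010.
Concatenate: 1110110111000010 = 0xEDC2 (16 bits → U+EDC2).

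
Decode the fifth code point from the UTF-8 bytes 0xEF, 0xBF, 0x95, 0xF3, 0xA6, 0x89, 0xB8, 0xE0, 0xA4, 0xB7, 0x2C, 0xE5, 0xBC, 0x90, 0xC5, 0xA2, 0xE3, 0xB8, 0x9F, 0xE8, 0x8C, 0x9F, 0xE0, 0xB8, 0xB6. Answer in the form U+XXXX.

U+5F10

Offset 0: leading byte 0xEF = 11101111 → 3-byte char #1 = EF BF 95.
Offset 3: leading byte 0xF3 = 11110011 → 4-byte char #2 = F3 A6 89 B8.
Offset 7: leading byte 0xE0 = 11100000 → 3-byte char #3 = E0 A4 B7.
Offset 10: leading byte 0x2C = 00101100 → 1-byte char #4 = 2C.
Offset 11: leading byte 0xE5 = 11100101 → 3-byte char #5 = E5 BC 90.
Leading byte 0xE5 = 11100101 matches 1110xxxx → 3-byte sequence.
Byte 1: 0xE5 = 11100101, payload 0101 (4 bits).
Byte 2: 0xBC = 10111100 (10xxxxxx ✓), payload 111100.
Byte 3: 0x90 = 10010000 (10xxxxxx ✓), payload 010000.
Concatenate: 0101111100010000 = 0x5F10 (16 bits → U+5F10).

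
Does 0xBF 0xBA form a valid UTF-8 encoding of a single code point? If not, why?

invalid (continuation byte with no leading byte)

Byte 0xBF = 10111111 has the form 10xxxxxx — a continuation byte — but there is no preceding leading byte.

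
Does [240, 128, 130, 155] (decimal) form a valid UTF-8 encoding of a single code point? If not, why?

Leading byte 0xF0 = 11110000 → 4-byte form.
Continuation bytes all match 10xxxxxx. Payload decodes to 0x9B.
But 0x9B < 0x10000, the minimum for a 4-byte sequence — this is an overlong encoding.

invalid (overlong encoding)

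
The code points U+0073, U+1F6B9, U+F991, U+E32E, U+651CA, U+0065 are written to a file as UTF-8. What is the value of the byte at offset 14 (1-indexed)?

1-indexed offset 14 is 0-indexed offset 13.
U+0073 → 1-byte form 73 at offsets 0–0.
U+1F6B9 → 4-byte form F0 9F 9A B9 at offsets 1–4.
U+F991 → 3-byte form EF A6 91 at offsets 5–7.
U+E32E → 3-byte form EE 8C AE at offsets 8–10.
U+651CA → 4-byte form F1 A5 87 8A at offsets 11–14.
Offset 13 falls in char 5's range; it's byte 3 of F1 A5 87 8A = 0x87.

0x87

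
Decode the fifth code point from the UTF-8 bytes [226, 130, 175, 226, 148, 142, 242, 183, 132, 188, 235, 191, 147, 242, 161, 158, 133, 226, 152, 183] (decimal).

U+A1785

Offset 0: leading byte 0xE2 = 11100010 → 3-byte char #1 = E2 82 AF.
Offset 3: leading byte 0xE2 = 11100010 → 3-byte char #2 = E2 94 8E.
Offset 6: leading byte 0xF2 = 11110010 → 4-byte char #3 = F2 B7 84 BC.
Offset 10: leading byte 0xEB = 11101011 → 3-byte char #4 = EB BF 93.
Offset 13: leading byte 0xF2 = 11110010 → 4-byte char #5 = F2 A1 9E 85.
Leading byte 0xF2 = 11110010 matches 11110xxx → 4-byte sequence.
Byte 1: 0xF2 = 11110010, payload 010 (3 bits).
Byte 2: 0xA1 = 10100001 (10xxxxxx ✓), payload 100001.
Byte 3: 0x9E = 10011110 (10xxxxxx ✓), payload 011110.
Byte 4: 0x85 = 10000101 (10xxxxxx ✓), payload 000101.
Concatenate: 010100001011110000101 = 0xA1785 (21 bits → U+A1785).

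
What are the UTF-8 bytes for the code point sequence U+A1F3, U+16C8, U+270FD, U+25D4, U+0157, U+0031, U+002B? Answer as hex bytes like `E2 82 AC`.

U+A1F3: 3-byte form → EA 87 B3.
U+16C8: 3-byte form → E1 9B 88.
U+270FD: 4-byte form → F0 A7 83 BD.
U+25D4: 3-byte form → E2 97 94.
U+0157: 2-byte form → C5 97.
U+0031: 1-byte form → 31.
U+002B: 1-byte form → 2B.
Concatenated (17 bytes): EA 87 B3 E1 9B 88 F0 A7 83 BD E2 97 94 C5 97 31 2B.

EA 87 B3 E1 9B 88 F0 A7 83 BD E2 97 94 C5 97 31 2B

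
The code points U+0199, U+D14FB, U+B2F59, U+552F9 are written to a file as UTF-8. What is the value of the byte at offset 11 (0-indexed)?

0x95

U+0199 → 2-byte form C6 99 at offsets 0–1.
U+D14FB → 4-byte form F3 91 93 BB at offsets 2–5.
U+B2F59 → 4-byte form F2 B2 BD 99 at offsets 6–9.
U+552F9 → 4-byte form F1 95 8B B9 at offsets 10–13.
Offset 11 falls in char 4's range; it's byte 2 of F1 95 8B B9 = 0x95.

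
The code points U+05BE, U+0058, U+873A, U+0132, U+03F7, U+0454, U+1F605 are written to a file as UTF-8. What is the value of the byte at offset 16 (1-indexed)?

1-indexed offset 16 is 0-indexed offset 15.
U+05BE → 2-byte form D6 BE at offsets 0–1.
U+0058 → 1-byte form 58 at offsets 2–2.
U+873A → 3-byte form E8 9C BA at offsets 3–5.
U+0132 → 2-byte form C4 B2 at offsets 6–7.
U+03F7 → 2-byte form CF B7 at offsets 8–9.
U+0454 → 2-byte form D1 94 at offsets 10–11.
U+1F605 → 4-byte form F0 9F 98 85 at offsets 12–15.
Offset 15 falls in char 7's range; it's byte 4 of F0 9F 98 85 = 0x85.

0x85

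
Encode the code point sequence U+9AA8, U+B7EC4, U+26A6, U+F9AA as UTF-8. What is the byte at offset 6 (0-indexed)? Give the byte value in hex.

0x84

U+9AA8 → 3-byte form E9 AA A8 at offsets 0–2.
U+B7EC4 → 4-byte form F2 B7 BB 84 at offsets 3–6.
Offset 6 falls in char 2's range; it's byte 4 of F2 B7 BB 84 = 0x84.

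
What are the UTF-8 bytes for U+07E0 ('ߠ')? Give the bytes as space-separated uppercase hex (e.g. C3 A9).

DF A0

U+07E0 = 0x7E0 = 2016 decimal. In range U+0080–U+07FF → 2-byte form: 110xxxxx 10xxxxxx.
Binary (11 bits): 11111100000.
Split 5+6: 11111 | 100000.
Byte 1: 11011111 = 0xDF.
Byte 2: 10100000 = 0xA0.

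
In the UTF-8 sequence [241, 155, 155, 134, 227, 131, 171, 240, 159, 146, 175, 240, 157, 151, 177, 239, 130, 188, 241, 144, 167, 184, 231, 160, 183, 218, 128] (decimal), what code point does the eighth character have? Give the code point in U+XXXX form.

U+0680

Offset 0: leading byte 0xF1 = 11110001 → 4-byte char #1 = F1 9B 9B 86.
Offset 4: leading byte 0xE3 = 11100011 → 3-byte char #2 = E3 83 AB.
Offset 7: leading byte 0xF0 = 11110000 → 4-byte char #3 = F0 9F 92 AF.
Offset 11: leading byte 0xF0 = 11110000 → 4-byte char #4 = F0 9D 97 B1.
Offset 15: leading byte 0xEF = 11101111 → 3-byte char #5 = EF 82 BC.
Offset 18: leading byte 0xF1 = 11110001 → 4-byte char #6 = F1 90 A7 B8.
Offset 22: leading byte 0xE7 = 11100111 → 3-byte char #7 = E7 A0 B7.
Offset 25: leading byte 0xDA = 11011010 → 2-byte char #8 = DA 80.
Leading byte 0xDA = 11011010 matches 110xxxxx → 2-byte sequence.
Byte 1: 0xDA = 11011010, payload 11010 (5 bits).
Byte 2: 0x80 = 10000000 (10xxxxxx ✓), payload 000000.
Concatenate: 11010000000 = 0x680 (11 bits → U+0680).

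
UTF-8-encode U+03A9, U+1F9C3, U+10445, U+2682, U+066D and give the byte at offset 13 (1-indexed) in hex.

1-indexed offset 13 is 0-indexed offset 12.
U+03A9 → 2-byte form CE A9 at offsets 0–1.
U+1F9C3 → 4-byte form F0 9F A7 83 at offsets 2–5.
U+10445 → 4-byte form F0 90 91 85 at offsets 6–9.
U+2682 → 3-byte form E2 9A 82 at offsets 10–12.
Offset 12 falls in char 4's range; it's byte 3 of E2 9A 82 = 0x82.

0x82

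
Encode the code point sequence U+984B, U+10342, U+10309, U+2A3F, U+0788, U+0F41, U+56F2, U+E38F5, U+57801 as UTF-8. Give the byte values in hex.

U+984B: 3-byte form → E9 A1 8B.
U+10342: 4-byte form → F0 90 8D 82.
U+10309: 4-byte form → F0 90 8C 89.
U+2A3F: 3-byte form → E2 A8 BF.
U+0788: 2-byte form → DE 88.
U+0F41: 3-byte form → E0 BD 81.
U+56F2: 3-byte form → E5 9B B2.
U+E38F5: 4-byte form → F3 A3 A3 B5.
U+57801: 4-byte form → F1 97 A0 81.
Concatenated (30 bytes): E9 A1 8B F0 90 8D 82 F0 90 8C 89 E2 A8 BF DE 88 E0 BD 81 E5 9B B2 F3 A3 A3 B5 F1 97 A0 81.

E9 A1 8B F0 90 8D 82 F0 90 8C 89 E2 A8 BF DE 88 E0 BD 81 E5 9B B2 F3 A3 A3 B5 F1 97 A0 81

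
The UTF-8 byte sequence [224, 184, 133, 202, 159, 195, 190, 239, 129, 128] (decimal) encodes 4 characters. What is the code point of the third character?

U+00FE

Offset 0: leading byte 0xE0 = 11100000 → 3-byte char #1 = E0 B8 85.
Offset 3: leading byte 0xCA = 11001010 → 2-byte char #2 = CA 9F.
Offset 5: leading byte 0xC3 = 11000011 → 2-byte char #3 = C3 BE.
Leading byte 0xC3 = 11000011 matches 110xxxxx → 2-byte sequence.
Byte 1: 0xC3 = 11000011, payload 00011 (5 bits).
Byte 2: 0xBE = 10111110 (10xxxxxx ✓), payload 111110.
Concatenate: 00011111110 = 0xFE (11 bits → U+00FE).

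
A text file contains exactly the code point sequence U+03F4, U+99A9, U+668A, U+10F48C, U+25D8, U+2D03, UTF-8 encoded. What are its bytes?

CF B4 E9 A6 A9 E6 9A 8A F4 8F 92 8C E2 97 98 E2 B4 83

U+03F4: 2-byte form → CF B4.
U+99A9: 3-byte form → E9 A6 A9.
U+668A: 3-byte form → E6 9A 8A.
U+10F48C: 4-byte form → F4 8F 92 8C.
U+25D8: 3-byte form → E2 97 98.
U+2D03: 3-byte form → E2 B4 83.
Concatenated (18 bytes): CF B4 E9 A6 A9 E6 9A 8A F4 8F 92 8C E2 97 98 E2 B4 83.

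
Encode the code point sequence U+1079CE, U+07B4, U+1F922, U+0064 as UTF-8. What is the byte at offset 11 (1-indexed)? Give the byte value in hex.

0x64

1-indexed offset 11 is 0-indexed offset 10.
U+1079CE → 4-byte form F4 87 A7 8E at offsets 0–3.
U+07B4 → 2-byte form DE B4 at offsets 4–5.
U+1F922 → 4-byte form F0 9F A4 A2 at offsets 6–9.
U+0064 → 1-byte form 64 at offsets 10–10.
Offset 10 falls in char 4's range; it's byte 1 of 64 = 0x64.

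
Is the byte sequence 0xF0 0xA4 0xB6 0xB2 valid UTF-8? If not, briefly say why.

valid

Leading byte 0xF0 = 11110000 → 4-byte form.
Continuation bytes 0xA4=10100100, 0xB6=10110110, 0xB2=10110010 all match 10xxxxxx.
Decoded value 0x24DB2 is ≥ 0x10000 (shortest form) and not a surrogate.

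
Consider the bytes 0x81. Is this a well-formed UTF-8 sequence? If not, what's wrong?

Byte 0x81 = 10000001 has the form 10xxxxxx — a continuation byte — but there is no preceding leading byte.

invalid (continuation byte with no leading byte)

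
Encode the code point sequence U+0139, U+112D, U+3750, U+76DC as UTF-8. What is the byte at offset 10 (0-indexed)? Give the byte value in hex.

0x9C

U+0139 → 2-byte form C4 B9 at offsets 0–1.
U+112D → 3-byte form E1 84 AD at offsets 2–4.
U+3750 → 3-byte form E3 9D 90 at offsets 5–7.
U+76DC → 3-byte form E7 9B 9C at offsets 8–10.
Offset 10 falls in char 4's range; it's byte 3 of E7 9B 9C = 0x9C.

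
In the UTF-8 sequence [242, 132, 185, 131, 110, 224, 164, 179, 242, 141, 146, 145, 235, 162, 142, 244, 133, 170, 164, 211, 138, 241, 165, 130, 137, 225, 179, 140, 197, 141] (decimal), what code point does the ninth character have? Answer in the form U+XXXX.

U+1CCC

Offset 0: leading byte 0xF2 = 11110010 → 4-byte char #1 = F2 84 B9 83.
Offset 4: leading byte 0x6E = 01101110 → 1-byte char #2 = 6E.
Offset 5: leading byte 0xE0 = 11100000 → 3-byte char #3 = E0 A4 B3.
Offset 8: leading byte 0xF2 = 11110010 → 4-byte char #4 = F2 8D 92 91.
Offset 12: leading byte 0xEB = 11101011 → 3-byte char #5 = EB A2 8E.
Offset 15: leading byte 0xF4 = 11110100 → 4-byte char #6 = F4 85 AA A4.
Offset 19: leading byte 0xD3 = 11010011 → 2-byte char #7 = D3 8A.
Offset 21: leading byte 0xF1 = 11110001 → 4-byte char #8 = F1 A5 82 89.
Offset 25: leading byte 0xE1 = 11100001 → 3-byte char #9 = E1 B3 8C.
Leading byte 0xE1 = 11100001 matches 1110xxxx → 3-byte sequence.
Byte 1: 0xE1 = 11100001, payload 0001 (4 bits).
Byte 2: 0xB3 = 10110011 (10xxxxxx ✓), payload 110011.
Byte 3: 0x8C = 10001100 (10xxxxxx ✓), payload 001100.
Concatenate: 0001110011001100 = 0x1CCC (16 bits → U+1CCC).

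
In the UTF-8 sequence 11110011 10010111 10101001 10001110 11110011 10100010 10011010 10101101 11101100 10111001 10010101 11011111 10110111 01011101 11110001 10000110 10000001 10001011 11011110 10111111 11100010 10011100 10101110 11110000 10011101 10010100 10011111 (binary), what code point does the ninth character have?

Offset 0: leading byte 0xF3 = 11110011 → 4-byte char #1 = F3 97 A9 8E.
Offset 4: leading byte 0xF3 = 11110011 → 4-byte char #2 = F3 A2 9A AD.
Offset 8: leading byte 0xEC = 11101100 → 3-byte char #3 = EC B9 95.
Offset 11: leading byte 0xDF = 11011111 → 2-byte char #4 = DF B7.
Offset 13: leading byte 0x5D = 01011101 → 1-byte char #5 = 5D.
Offset 14: leading byte 0xF1 = 11110001 → 4-byte char #6 = F1 86 81 8B.
Offset 18: leading byte 0xDE = 11011110 → 2-byte char #7 = DE BF.
Offset 20: leading byte 0xE2 = 11100010 → 3-byte char #8 = E2 9C AE.
Offset 23: leading byte 0xF0 = 11110000 → 4-byte char #9 = F0 9D 94 9F.
Leading byte 0xF0 = 11110000 matches 11110xxx → 4-byte sequence.
Byte 1: 0xF0 = 11110000, payload 000 (3 bits).
Byte 2: 0x9D = 10011101 (10xxxxxx ✓), payload 011101.
Byte 3: 0x94 = 10010100 (10xxxxxx ✓), payload 010100.
Byte 4: 0x9F = 10011111 (10xxxxxx ✓), payload 011111.
Concatenate: 000011101010100011111 = 0x1D51F (21 bits → U+1D51F).

U+1D51F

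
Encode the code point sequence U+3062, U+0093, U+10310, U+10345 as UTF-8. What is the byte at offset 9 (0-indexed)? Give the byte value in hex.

U+3062 → 3-byte form E3 81 A2 at offsets 0–2.
U+0093 → 2-byte form C2 93 at offsets 3–4.
U+10310 → 4-byte form F0 90 8C 90 at offsets 5–8.
U+10345 → 4-byte form F0 90 8D 85 at offsets 9–12.
Offset 9 falls in char 4's range; it's byte 1 of F0 90 8D 85 = 0xF0.

0xF0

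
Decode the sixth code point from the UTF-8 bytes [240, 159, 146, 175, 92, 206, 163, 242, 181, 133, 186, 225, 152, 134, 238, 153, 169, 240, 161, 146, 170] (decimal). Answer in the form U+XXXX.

U+E669

Offset 0: leading byte 0xF0 = 11110000 → 4-byte char #1 = F0 9F 92 AF.
Offset 4: leading byte 0x5C = 01011100 → 1-byte char #2 = 5C.
Offset 5: leading byte 0xCE = 11001110 → 2-byte char #3 = CE A3.
Offset 7: leading byte 0xF2 = 11110010 → 4-byte char #4 = F2 B5 85 BA.
Offset 11: leading byte 0xE1 = 11100001 → 3-byte char #5 = E1 98 86.
Offset 14: leading byte 0xEE = 11101110 → 3-byte char #6 = EE 99 A9.
Leading byte 0xEE = 11101110 matches 1110xxxx → 3-byte sequence.
Byte 1: 0xEE = 11101110, payload 1110 (4 bits).
Byte 2: 0x99 = 10011001 (10xxxxxx ✓), payload 011001.
Byte 3: 0xA9 = 10101001 (10xxxxxx ✓), payload 101001.
Concatenate: 1110011001101001 = 0xE669 (16 bits → U+E669).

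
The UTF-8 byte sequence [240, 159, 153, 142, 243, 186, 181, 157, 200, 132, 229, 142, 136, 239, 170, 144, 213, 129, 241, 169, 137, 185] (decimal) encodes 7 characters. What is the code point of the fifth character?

U+FA90

Offset 0: leading byte 0xF0 = 11110000 → 4-byte char #1 = F0 9F 99 8E.
Offset 4: leading byte 0xF3 = 11110011 → 4-byte char #2 = F3 BA B5 9D.
Offset 8: leading byte 0xC8 = 11001000 → 2-byte char #3 = C8 84.
Offset 10: leading byte 0xE5 = 11100101 → 3-byte char #4 = E5 8E 88.
Offset 13: leading byte 0xEF = 11101111 → 3-byte char #5 = EF AA 90.
Leading byte 0xEF = 11101111 matches 1110xxxx → 3-byte sequence.
Byte 1: 0xEF = 11101111, payload 1111 (4 bits).
Byte 2: 0xAA = 10101010 (10xxxxxx ✓), payload 101010.
Byte 3: 0x90 = 10010000 (10xxxxxx ✓), payload 010000.
Concatenate: 1111101010010000 = 0xFA90 (16 bits → U+FA90).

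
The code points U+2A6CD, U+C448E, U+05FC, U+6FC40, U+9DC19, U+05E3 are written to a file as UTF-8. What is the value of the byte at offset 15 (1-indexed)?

0xF2

1-indexed offset 15 is 0-indexed offset 14.
U+2A6CD → 4-byte form F0 AA 9B 8D at offsets 0–3.
U+C448E → 4-byte form F3 84 92 8E at offsets 4–7.
U+05FC → 2-byte form D7 BC at offsets 8–9.
U+6FC40 → 4-byte form F1 AF B1 80 at offsets 10–13.
U+9DC19 → 4-byte form F2 9D B0 99 at offsets 14–17.
Offset 14 falls in char 5's range; it's byte 1 of F2 9D B0 99 = 0xF2.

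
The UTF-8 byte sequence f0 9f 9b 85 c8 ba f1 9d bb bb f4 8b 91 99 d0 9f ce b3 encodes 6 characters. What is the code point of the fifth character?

Offset 0: leading byte 0xF0 = 11110000 → 4-byte char #1 = F0 9F 9B 85.
Offset 4: leading byte 0xC8 = 11001000 → 2-byte char #2 = C8 BA.
Offset 6: leading byte 0xF1 = 11110001 → 4-byte char #3 = F1 9D BB BB.
Offset 10: leading byte 0xF4 = 11110100 → 4-byte char #4 = F4 8B 91 99.
Offset 14: leading byte 0xD0 = 11010000 → 2-byte char #5 = D0 9F.
Leading byte 0xD0 = 11010000 matches 110xxxxx → 2-byte sequence.
Byte 1: 0xD0 = 11010000, payload 10000 (5 bits).
Byte 2: 0x9F = 10011111 (10xxxxxx ✓), payload 011111.
Concatenate: 10000011111 = 0x41F (11 bits → U+041F).

U+041F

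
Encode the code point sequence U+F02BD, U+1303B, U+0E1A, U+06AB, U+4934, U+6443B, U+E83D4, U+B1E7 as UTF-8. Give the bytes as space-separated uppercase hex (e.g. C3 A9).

U+F02BD: 4-byte form → F3 B0 8A BD.
U+1303B: 4-byte form → F0 93 80 BB.
U+0E1A: 3-byte form → E0 B8 9A.
U+06AB: 2-byte form → DA AB.
U+4934: 3-byte form → E4 A4 B4.
U+6443B: 4-byte form → F1 A4 90 BB.
U+E83D4: 4-byte form → F3 A8 8F 94.
U+B1E7: 3-byte form → EB 87 A7.
Concatenated (27 bytes): F3 B0 8A BD F0 93 80 BB E0 B8 9A DA AB E4 A4 B4 F1 A4 90 BB F3 A8 8F 94 EB 87 A7.

F3 B0 8A BD F0 93 80 BB E0 B8 9A DA AB E4 A4 B4 F1 A4 90 BB F3 A8 8F 94 EB 87 A7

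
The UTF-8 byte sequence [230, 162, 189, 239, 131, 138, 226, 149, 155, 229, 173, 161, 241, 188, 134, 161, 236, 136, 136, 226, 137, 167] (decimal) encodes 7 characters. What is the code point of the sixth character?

Offset 0: leading byte 0xE6 = 11100110 → 3-byte char #1 = E6 A2 BD.
Offset 3: leading byte 0xEF = 11101111 → 3-byte char #2 = EF 83 8A.
Offset 6: leading byte 0xE2 = 11100010 → 3-byte char #3 = E2 95 9B.
Offset 9: leading byte 0xE5 = 11100101 → 3-byte char #4 = E5 AD A1.
Offset 12: leading byte 0xF1 = 11110001 → 4-byte char #5 = F1 BC 86 A1.
Offset 16: leading byte 0xEC = 11101100 → 3-byte char #6 = EC 88 88.
Leading byte 0xEC = 11101100 matches 1110xxxx → 3-byte sequence.
Byte 1: 0xEC = 11101100, payload 1100 (4 bits).
Byte 2: 0x88 = 10001000 (10xxxxxx ✓), payload 001000.
Byte 3: 0x88 = 10001000 (10xxxxxx ✓), payload 001000.
Concatenate: 1100001000001000 = 0xC208 (16 bits → U+C208).

U+C208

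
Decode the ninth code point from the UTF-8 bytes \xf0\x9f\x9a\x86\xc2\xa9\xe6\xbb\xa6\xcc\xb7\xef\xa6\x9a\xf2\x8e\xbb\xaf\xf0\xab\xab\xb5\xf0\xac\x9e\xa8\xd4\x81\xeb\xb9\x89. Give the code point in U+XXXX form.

Offset 0: leading byte 0xF0 = 11110000 → 4-byte char #1 = F0 9F 9A 86.
Offset 4: leading byte 0xC2 = 11000010 → 2-byte char #2 = C2 A9.
Offset 6: leading byte 0xE6 = 11100110 → 3-byte char #3 = E6 BB A6.
Offset 9: leading byte 0xCC = 11001100 → 2-byte char #4 = CC B7.
Offset 11: leading byte 0xEF = 11101111 → 3-byte char #5 = EF A6 9A.
Offset 14: leading byte 0xF2 = 11110010 → 4-byte char #6 = F2 8E BB AF.
Offset 18: leading byte 0xF0 = 11110000 → 4-byte char #7 = F0 AB AB B5.
Offset 22: leading byte 0xF0 = 11110000 → 4-byte char #8 = F0 AC 9E A8.
Offset 26: leading byte 0xD4 = 11010100 → 2-byte char #9 = D4 81.
Leading byte 0xD4 = 11010100 matches 110xxxxx → 2-byte sequence.
Byte 1: 0xD4 = 11010100, payload 10100 (5 bits).
Byte 2: 0x81 = 10000001 (10xxxxxx ✓), payload 000001.
Concatenate: 10100000001 = 0x501 (11 bits → U+0501).

U+0501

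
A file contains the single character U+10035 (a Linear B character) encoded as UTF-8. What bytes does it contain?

F0 90 80 B5

U+10035 = 0x10035 = 65589 decimal. In range U+10000–U+10FFFF → 4-byte form: 11110xxx 10xxxxxx 10xxxxxx 10xxxxxx.
Binary (21 bits): 000010000000000110101.
Split 3+6+6+6: 000 | 010000 | 000000 | 110101.
Byte 1: 11110000 = 0xF0.
Byte 2: 10010000 = 0x90.
Byte 3: 10000000 = 0x80.
Byte 4: 10110101 = 0xB5.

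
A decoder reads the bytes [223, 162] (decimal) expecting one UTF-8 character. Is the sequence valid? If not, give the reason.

valid

Leading byte 0xDF = 11011111 → 2-byte form.
Continuation bytes 0xA2=10100010 all match 10xxxxxx.
Decoded value 0x7E2 is ≥ 0x80 (shortest form) and not a surrogate.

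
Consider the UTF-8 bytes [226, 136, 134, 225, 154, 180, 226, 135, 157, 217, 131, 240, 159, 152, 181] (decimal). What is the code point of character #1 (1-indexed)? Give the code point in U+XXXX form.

U+2206

Offset 0: leading byte 0xE2 = 11100010 → 3-byte char #1 = E2 88 86.
Leading byte 0xE2 = 11100010 matches 1110xxxx → 3-byte sequence.
Byte 1: 0xE2 = 11100010, payload 0010 (4 bits).
Byte 2: 0x88 = 10001000 (10xxxxxx ✓), payload 001000.
Byte 3: 0x86 = 10000110 (10xxxxxx ✓), payload 000110.
Concatenate: 0010001000000110 = 0x2206 (16 bits → U+2206).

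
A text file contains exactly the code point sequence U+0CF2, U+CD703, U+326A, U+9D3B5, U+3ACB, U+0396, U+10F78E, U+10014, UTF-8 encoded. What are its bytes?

E0 B3 B2 F3 8D 9C 83 E3 89 AA F2 9D 8E B5 E3 AB 8B CE 96 F4 8F 9E 8E F0 90 80 94

U+0CF2: 3-byte form → E0 B3 B2.
U+CD703: 4-byte form → F3 8D 9C 83.
U+326A: 3-byte form → E3 89 AA.
U+9D3B5: 4-byte form → F2 9D 8E B5.
U+3ACB: 3-byte form → E3 AB 8B.
U+0396: 2-byte form → CE 96.
U+10F78E: 4-byte form → F4 8F 9E 8E.
U+10014: 4-byte form → F0 90 80 94.
Concatenated (27 bytes): E0 B3 B2 F3 8D 9C 83 E3 89 AA F2 9D 8E B5 E3 AB 8B CE 96 F4 8F 9E 8E F0 90 80 94.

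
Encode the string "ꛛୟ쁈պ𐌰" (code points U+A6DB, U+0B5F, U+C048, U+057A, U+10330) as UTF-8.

U+A6DB: 3-byte form → EA 9B 9B.
U+0B5F: 3-byte form → E0 AD 9F.
U+C048: 3-byte form → EC 81 88.
U+057A: 2-byte form → D5 BA.
U+10330: 4-byte form → F0 90 8C B0.
Concatenated (15 bytes): EA 9B 9B E0 AD 9F EC 81 88 D5 BA F0 90 8C B0.

EA 9B 9B E0 AD 9F EC 81 88 D5 BA F0 90 8C B0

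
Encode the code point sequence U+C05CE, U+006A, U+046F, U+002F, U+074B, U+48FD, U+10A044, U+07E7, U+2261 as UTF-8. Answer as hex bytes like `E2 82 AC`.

U+C05CE: 4-byte form → F3 80 97 8E.
U+006A: 1-byte form → 6A.
U+046F: 2-byte form → D1 AF.
U+002F: 1-byte form → 2F.
U+074B: 2-byte form → DD 8B.
U+48FD: 3-byte form → E4 A3 BD.
U+10A044: 4-byte form → F4 8A 81 84.
U+07E7: 2-byte form → DF A7.
U+2261: 3-byte form → E2 89 A1.
Concatenated (22 bytes): F3 80 97 8E 6A D1 AF 2F DD 8B E4 A3 BD F4 8A 81 84 DF A7 E2 89 A1.

F3 80 97 8E 6A D1 AF 2F DD 8B E4 A3 BD F4 8A 81 84 DF A7 E2 89 A1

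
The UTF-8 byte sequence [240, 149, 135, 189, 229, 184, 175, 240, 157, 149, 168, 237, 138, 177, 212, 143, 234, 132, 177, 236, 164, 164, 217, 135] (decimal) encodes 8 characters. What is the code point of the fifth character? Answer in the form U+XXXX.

Offset 0: leading byte 0xF0 = 11110000 → 4-byte char #1 = F0 95 87 BD.
Offset 4: leading byte 0xE5 = 11100101 → 3-byte char #2 = E5 B8 AF.
Offset 7: leading byte 0xF0 = 11110000 → 4-byte char #3 = F0 9D 95 A8.
Offset 11: leading byte 0xED = 11101101 → 3-byte char #4 = ED 8A B1.
Offset 14: leading byte 0xD4 = 11010100 → 2-byte char #5 = D4 8F.
Leading byte 0xD4 = 11010100 matches 110xxxxx → 2-byte sequence.
Byte 1: 0xD4 = 11010100, payload 10100 (5 bits).
Byte 2: 0x8F = 10001111 (10xxxxxx ✓), payload 001111.
Concatenate: 10100001111 = 0x50F (11 bits → U+050F).

U+050F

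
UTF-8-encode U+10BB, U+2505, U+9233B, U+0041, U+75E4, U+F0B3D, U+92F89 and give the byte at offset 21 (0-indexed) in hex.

0x89

U+10BB → 3-byte form E1 82 BB at offsets 0–2.
U+2505 → 3-byte form E2 94 85 at offsets 3–5.
U+9233B → 4-byte form F2 92 8C BB at offsets 6–9.
U+0041 → 1-byte form 41 at offsets 10–10.
U+75E4 → 3-byte form E7 97 A4 at offsets 11–13.
U+F0B3D → 4-byte form F3 B0 AC BD at offsets 14–17.
U+92F89 → 4-byte form F2 92 BE 89 at offsets 18–21.
Offset 21 falls in char 7's range; it's byte 4 of F2 92 BE 89 = 0x89.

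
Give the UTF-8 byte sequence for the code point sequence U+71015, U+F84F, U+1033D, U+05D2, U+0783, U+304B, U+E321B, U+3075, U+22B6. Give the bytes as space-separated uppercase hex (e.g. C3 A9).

U+71015: 4-byte form → F1 B1 80 95.
U+F84F: 3-byte form → EF A1 8F.
U+1033D: 4-byte form → F0 90 8C BD.
U+05D2: 2-byte form → D7 92.
U+0783: 2-byte form → DE 83.
U+304B: 3-byte form → E3 81 8B.
U+E321B: 4-byte form → F3 A3 88 9B.
U+3075: 3-byte form → E3 81 B5.
U+22B6: 3-byte form → E2 8A B6.
Concatenated (28 bytes): F1 B1 80 95 EF A1 8F F0 90 8C BD D7 92 DE 83 E3 81 8B F3 A3 88 9B E3 81 B5 E2 8A B6.

F1 B1 80 95 EF A1 8F F0 90 8C BD D7 92 DE 83 E3 81 8B F3 A3 88 9B E3 81 B5 E2 8A B6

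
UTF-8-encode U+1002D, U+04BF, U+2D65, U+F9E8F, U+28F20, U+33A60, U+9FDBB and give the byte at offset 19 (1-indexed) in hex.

1-indexed offset 19 is 0-indexed offset 18.
U+1002D → 4-byte form F0 90 80 AD at offsets 0–3.
U+04BF → 2-byte form D2 BF at offsets 4–5.
U+2D65 → 3-byte form E2 B5 A5 at offsets 6–8.
U+F9E8F → 4-byte form F3 B9 BA 8F at offsets 9–12.
U+28F20 → 4-byte form F0 A8 BC A0 at offsets 13–16.
U+33A60 → 4-byte form F0 B3 A9 A0 at offsets 17–20.
Offset 18 falls in char 6's range; it's byte 2 of F0 B3 A9 A0 = 0xB3.

0xB3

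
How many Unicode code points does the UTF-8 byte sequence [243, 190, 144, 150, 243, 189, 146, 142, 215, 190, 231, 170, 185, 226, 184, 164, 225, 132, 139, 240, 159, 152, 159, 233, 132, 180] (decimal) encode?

8

Byte at offset 0: 0xF3 = 11110011 → 4-byte char (#1). Advance 4.
Byte at offset 4: 0xF3 = 11110011 → 4-byte char (#2). Advance 4.
Byte at offset 8: 0xD7 = 11010111 → 2-byte char (#3). Advance 2.
Byte at offset 10: 0xE7 = 11100111 → 3-byte char (#4). Advance 3.
Byte at offset 13: 0xE2 = 11100010 → 3-byte char (#5). Advance 3.
Byte at offset 16: 0xE1 = 11100001 → 3-byte char (#6). Advance 3.
Byte at offset 19: 0xF0 = 11110000 → 4-byte char (#7). Advance 4.
Byte at offset 23: 0xE9 = 11101001 → 3-byte char (#8). Advance 3.
Reached end at offset 26 after 8 code points.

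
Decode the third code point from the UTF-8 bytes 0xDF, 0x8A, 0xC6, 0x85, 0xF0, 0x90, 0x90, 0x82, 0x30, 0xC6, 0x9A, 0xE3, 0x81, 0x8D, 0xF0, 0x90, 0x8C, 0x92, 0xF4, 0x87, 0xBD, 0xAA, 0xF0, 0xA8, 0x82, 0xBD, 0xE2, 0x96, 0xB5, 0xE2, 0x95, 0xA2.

Offset 0: leading byte 0xDF = 11011111 → 2-byte char #1 = DF 8A.
Offset 2: leading byte 0xC6 = 11000110 → 2-byte char #2 = C6 85.
Offset 4: leading byte 0xF0 = 11110000 → 4-byte char #3 = F0 90 90 82.
Leading byte 0xF0 = 11110000 matches 11110xxx → 4-byte sequence.
Byte 1: 0xF0 = 11110000, payload 000 (3 bits).
Byte 2: 0x90 = 10010000 (10xxxxxx ✓), payload 010000.
Byte 3: 0x90 = 10010000 (10xxxxxx ✓), payload 010000.
Byte 4: 0x82 = 10000010 (10xxxxxx ✓), payload 000010.
Concatenate: 000010000010000000010 = 0x10402 (21 bits → U+10402).

U+10402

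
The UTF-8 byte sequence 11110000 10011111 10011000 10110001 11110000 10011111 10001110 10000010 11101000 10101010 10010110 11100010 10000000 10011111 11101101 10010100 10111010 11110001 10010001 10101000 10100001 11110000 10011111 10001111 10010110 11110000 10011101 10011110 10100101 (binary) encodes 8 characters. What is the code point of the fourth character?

Offset 0: leading byte 0xF0 = 11110000 → 4-byte char #1 = F0 9F 98 B1.
Offset 4: leading byte 0xF0 = 11110000 → 4-byte char #2 = F0 9F 8E 82.
Offset 8: leading byte 0xE8 = 11101000 → 3-byte char #3 = E8 AA 96.
Offset 11: leading byte 0xE2 = 11100010 → 3-byte char #4 = E2 80 9F.
Leading byte 0xE2 = 11100010 matches 1110xxxx → 3-byte sequence.
Byte 1: 0xE2 = 11100010, payload 0010 (4 bits).
Byte 2: 0x80 = 10000000 (10xxxxxx ✓), payload 000000.
Byte 3: 0x9F = 10011111 (10xxxxxx ✓), payload 011111.
Concatenate: 0010000000011111 = 0x201F (16 bits → U+201F).

U+201F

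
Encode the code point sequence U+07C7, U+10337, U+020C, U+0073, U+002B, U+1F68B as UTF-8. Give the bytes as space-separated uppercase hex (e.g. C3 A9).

U+07C7: 2-byte form → DF 87.
U+10337: 4-byte form → F0 90 8C B7.
U+020C: 2-byte form → C8 8C.
U+0073: 1-byte form → 73.
U+002B: 1-byte form → 2B.
U+1F68B: 4-byte form → F0 9F 9A 8B.
Concatenated (14 bytes): DF 87 F0 90 8C B7 C8 8C 73 2B F0 9F 9A 8B.

DF 87 F0 90 8C B7 C8 8C 73 2B F0 9F 9A 8B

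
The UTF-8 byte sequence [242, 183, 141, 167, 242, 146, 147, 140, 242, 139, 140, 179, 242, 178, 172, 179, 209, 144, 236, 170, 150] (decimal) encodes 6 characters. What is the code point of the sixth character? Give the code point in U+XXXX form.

Offset 0: leading byte 0xF2 = 11110010 → 4-byte char #1 = F2 B7 8D A7.
Offset 4: leading byte 0xF2 = 11110010 → 4-byte char #2 = F2 92 93 8C.
Offset 8: leading byte 0xF2 = 11110010 → 4-byte char #3 = F2 8B 8C B3.
Offset 12: leading byte 0xF2 = 11110010 → 4-byte char #4 = F2 B2 AC B3.
Offset 16: leading byte 0xD1 = 11010001 → 2-byte char #5 = D1 90.
Offset 18: leading byte 0xEC = 11101100 → 3-byte char #6 = EC AA 96.
Leading byte 0xEC = 11101100 matches 1110xxxx → 3-byte sequence.
Byte 1: 0xEC = 11101100, payload 1100 (4 bits).
Byte 2: 0xAA = 10101010 (10xxxxxx ✓), payload 101010.
Byte 3: 0x96 = 10010110 (10xxxxxx ✓), payload 010110.
Concatenate: 1100101010010110 = 0xCA96 (16 bits → U+CA96).

U+CA96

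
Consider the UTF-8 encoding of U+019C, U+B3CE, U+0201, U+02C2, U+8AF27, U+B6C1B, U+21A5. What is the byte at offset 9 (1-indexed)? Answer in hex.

0x82

1-indexed offset 9 is 0-indexed offset 8.
U+019C → 2-byte form C6 9C at offsets 0–1.
U+B3CE → 3-byte form EB 8F 8E at offsets 2–4.
U+0201 → 2-byte form C8 81 at offsets 5–6.
U+02C2 → 2-byte form CB 82 at offsets 7–8.
Offset 8 falls in char 4's range; it's byte 2 of CB 82 = 0x82.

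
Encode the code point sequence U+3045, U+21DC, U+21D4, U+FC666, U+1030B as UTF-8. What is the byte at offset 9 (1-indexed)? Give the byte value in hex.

1-indexed offset 9 is 0-indexed offset 8.
U+3045 → 3-byte form E3 81 85 at offsets 0–2.
U+21DC → 3-byte form E2 87 9C at offsets 3–5.
U+21D4 → 3-byte form E2 87 94 at offsets 6–8.
Offset 8 falls in char 3's range; it's byte 3 of E2 87 94 = 0x94.

0x94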